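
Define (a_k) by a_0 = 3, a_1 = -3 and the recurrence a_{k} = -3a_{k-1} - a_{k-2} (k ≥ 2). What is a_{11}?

The ordinary generating function has denominator 1 + 3q + q^2.
Iterating the recurrence: a_0,…,a_{11} = 3, -3, 6, -15, 39, -102, 267, -699, 1830, -4791, 12543, -32838.

-32838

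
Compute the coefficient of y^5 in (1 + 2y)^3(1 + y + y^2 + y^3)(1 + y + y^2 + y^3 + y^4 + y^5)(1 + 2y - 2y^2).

152

(1 + 2y)^3 has coefficients 1,6,12,8 for degrees 0…3.
(1 + y + y^2 + y^3) has coefficients 1,1,1,1,0,0 for degrees 0…5.
Multiplying by (1 + y + y^2 + y^3 + y^4 + y^5) gives running coefficients 1,2,3,4,4,4 for degrees 0…5.
Finally multiplying by (1 + 2y - 2y^2), the product of all factors after the first has coefficients 1,4,5,6,6,4 for degrees 0…5.
[y^5] = 1·4 + 6·6 + 12·6 + 8·5 = 152.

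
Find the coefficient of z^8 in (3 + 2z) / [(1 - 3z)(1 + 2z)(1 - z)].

21787

Partial fractions give a closed form: a_n = (33/10)·3^n + (8/15)·(-2)^n + (-5/6)·1^n.
At n = 8: a_8 = 21787.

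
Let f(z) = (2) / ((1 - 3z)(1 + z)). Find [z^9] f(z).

Partial fractions give a closed form: a_n = (3/2)·3^n + (1/2)·(-1)^n.
At n = 9: a_9 = 29524.

29524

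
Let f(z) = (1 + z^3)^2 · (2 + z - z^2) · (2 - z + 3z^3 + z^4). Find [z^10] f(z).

(1 + z^3)^2 has coefficients 1,0,0,2,0,0,1 for degrees 0…6.
(2 + z - z^2) has coefficients 2,1,-1,0,0,0,0,0,0,0,0 for degrees 0…10.
Finally multiplying by (2 - z + 3z^3 + z^4), the product of all factors after the first has coefficients 4,0,-3,7,5,-2,-1,0,0,0,0 for degrees 0…10.
[z^10] = 1·0 + 2·0 + 1·5 = 5.

5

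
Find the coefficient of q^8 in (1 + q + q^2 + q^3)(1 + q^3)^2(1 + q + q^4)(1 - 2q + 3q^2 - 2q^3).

(1 + q + q^2 + q^3) has coefficients 1,1,1,1 for degrees 0…3.
(1 + q^3)^2 has coefficients 1,0,0,2,0,0,1,0,0 for degrees 0…8.
Multiplying by (1 + q + q^4) gives running coefficients 1,1,0,2,3,0,1,3,0 for degrees 0…8.
Finally multiplying by (1 - 2q + 3q^2 - 2q^3), the product of all factors after the first has coefficients 1,-1,1,3,-3,0,6,-5,-3 for degrees 0…8.
[q^8] = 1·(-3) + 1·(-5) + 1·6 + 1·0 = -2.

-2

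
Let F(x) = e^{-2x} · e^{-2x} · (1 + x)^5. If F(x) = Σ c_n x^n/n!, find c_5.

The EGF product rule gives c_5 = Σ_{k_1+k_2+k_3=5} C(5; k_1,k_2,k_3) · ∏ g_i(k_i), where e^{-2x} gives (-2)^k; e^{-2x} gives (-2)^k; (1+x)^5 gives the falling factorial (5)_k.
g_1(k) for k = 0…5: 1, -2, 4, -8, 16, -32.
g_2(k) for k = 0…5: 1, -2, 4, -8, 16, -32.
g_3(k) for k = 0…5: 1, 5, 20, 60, 120, 120.
First combine the last two factors: h(k) = Σ_j C(k,j)·g_2(j)·g_3(k−j) for k = 0…5: 1, 3, 4, -8, -24, 88.
c_5 = Σ_k C(5,k)·g_1(k)·h(5−k) = 1·1·88 + 5·(-2)·(-24) + 10·4·(-8) + 10·(-8)·4 + 5·16·3 + 1·(-32)·1 = 88 + 240 − 320 − 320 + 240 − 32 = -104.

-104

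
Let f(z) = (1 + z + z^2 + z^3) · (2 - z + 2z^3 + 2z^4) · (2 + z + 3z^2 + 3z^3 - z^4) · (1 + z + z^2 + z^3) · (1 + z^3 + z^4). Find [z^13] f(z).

(1 + z + z^2 + z^3) has coefficients 1,1,1,1 for degrees 0…3.
(2 - z + 2z^3 + 2z^4) has coefficients 2,-1,0,2,2,0,0,0,0,0,0,0,0,0 for degrees 0…13.
Multiplying by (2 + z + 3z^2 + 3z^3 - z^4) gives running coefficients 4,0,5,7,1,9,12,4,-2,0,0,0,0,0 for degrees 0…13.
Multiplying by (1 + z + z^2 + z^3) gives running coefficients 4,4,9,16,13,22,29,26,23,14,2,-2,0,0 for degrees 0…13.
Finally multiplying by (1 + z^3 + z^4), the product of all factors after the first has coefficients 4,4,9,20,21,35,54,55,58,65,57,47,37,16 for degrees 0…13.
[z^13] = 1·16 + 1·37 + 1·47 + 1·57 = 157.

157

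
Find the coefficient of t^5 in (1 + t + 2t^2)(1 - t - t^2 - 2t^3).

-4

(1 + t + 2t^2) has coefficients 1,1,2 for degrees 0…2.
(1 - t - t^2 - 2t^3) has coefficients 1,-1,-1,-2,0,0 for degrees 0…5.
[t^5] = 1·0 + 1·0 + 2·(-2) = -4.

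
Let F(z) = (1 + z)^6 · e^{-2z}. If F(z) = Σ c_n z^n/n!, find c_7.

The EGF product rule gives c_7 = Σ_{k_1+k_2=7} C(7; k_1,k_2) · ∏ g_i(k_i), where (1+z)^6 gives the falling factorial (6)_k; e^{-2z} gives (-2)^k.
g_1(k) for k = 0…7: 1, 6, 30, 120, 360, 720, 720, 0.
g_2(k) for k = 0…7: 1, -2, 4, -8, 16, -32, 64, -128.
c_7 = Σ_k C(7,k)·g_1(k)·g_2(7−k) = 1·1·(-128) + 7·6·64 + 21·30·(-32) + 35·120·16 + 35·360·(-8) + 21·720·4 + 7·720·(-2) = −128 + 2688 − 20160 + 67200 − 100800 + 60480 − 10080 = -800.

-800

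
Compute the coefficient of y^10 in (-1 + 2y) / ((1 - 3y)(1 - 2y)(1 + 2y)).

-35839

Partial fractions give a closed form: a_n = (-3/5)·3^n + (-2/5)·(-2)^n.
At n = 10: a_10 = -35839.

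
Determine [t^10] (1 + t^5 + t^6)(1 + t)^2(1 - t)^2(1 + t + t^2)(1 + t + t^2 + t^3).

(1 + t^5 + t^6) has coefficients 1,0,0,0,0,1,1 for degrees 0…6.
(1 + t)^2 has coefficients 1,2,1,0,0,0,0,0,0,0,0 for degrees 0…10.
Multiplying by (1 - t)^2 gives running coefficients 1,0,-2,0,1,0,0,0,0,0,0 for degrees 0…10.
Multiplying by (1 + t + t^2) gives running coefficients 1,1,-1,-2,-1,1,1,0,0,0,0 for degrees 0…10.
Finally multiplying by (1 + t + t^2 + t^3), the product of all factors after the first has coefficients 1,2,1,-1,-3,-3,-1,1,2,1,0 for degrees 0…10.
[t^10] = 1·0 + 1·(-3) + 1·(-3) = -6.

-6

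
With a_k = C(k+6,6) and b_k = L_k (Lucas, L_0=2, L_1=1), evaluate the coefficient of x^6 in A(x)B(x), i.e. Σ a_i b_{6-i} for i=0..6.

This is [x^6] in the product of the two ordinary generating functions.
Σ = 1·18 + 7·11 + 28·7 + 84·4 + 210·3 + 462·1 + 924·2 = 3567.

3567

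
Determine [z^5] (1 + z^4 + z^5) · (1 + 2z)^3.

(1 + z^4 + z^5) has coefficients 1,0,0,0,1,1 for degrees 0…5.
(1 + 2z)^3 has coefficients 1,6,12,8,0,0 for degrees 0…5.
[z^5] = 1·0 + 1·6 + 1·1 = 7.

7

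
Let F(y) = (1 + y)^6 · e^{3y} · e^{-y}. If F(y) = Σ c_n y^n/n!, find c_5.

The EGF product rule gives c_5 = Σ_{k_1+k_2+k_3=5} C(5; k_1,k_2,k_3) · ∏ g_i(k_i), where (1+y)^6 gives the falling factorial (6)_k; e^{3y} gives (3)^k; e^{-y} gives (-1)^k.
g_1(k) for k = 0…5: 1, 6, 30, 120, 360, 720.
g_2(k) for k = 0…5: 1, 3, 9, 27, 81, 243.
g_3(k) for k = 0…5: 1, -1, 1, -1, 1, -1.
First combine the last two factors: h(k) = Σ_j C(k,j)·g_2(j)·g_3(k−j) for k = 0…5: 1, 2, 4, 8, 16, 32.
c_5 = Σ_k C(5,k)·g_1(k)·h(5−k) = 1·1·32 + 5·6·16 + 10·30·8 + 10·120·4 + 5·360·2 + 1·720·1 = 32 + 480 + 2400 + 4800 + 3600 + 720 = 12032.

12032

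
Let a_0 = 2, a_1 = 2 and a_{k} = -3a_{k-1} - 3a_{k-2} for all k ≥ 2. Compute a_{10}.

The ordinary generating function has denominator 1 + 3q + 3q^2.
Iterating the recurrence: a_0,…,a_{10} = 2, 2, -12, 30, -54, 72, -54, -54, 324, -810, 1458.

1458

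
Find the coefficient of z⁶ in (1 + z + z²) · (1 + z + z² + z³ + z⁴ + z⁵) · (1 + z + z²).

(1 + z + z²) has coefficients 1,1,1 for degrees 0…2.
(1 + z + z² + z³ + z⁴ + z⁵) has coefficients 1,1,1,1,1,1,0 for degrees 0…6.
Finally multiplying by (1 + z + z²), the product of all factors after the first has coefficients 1,2,3,3,3,3,2 for degrees 0…6.
[z⁶] = 1·2 + 1·3 + 1·3 = 8.

8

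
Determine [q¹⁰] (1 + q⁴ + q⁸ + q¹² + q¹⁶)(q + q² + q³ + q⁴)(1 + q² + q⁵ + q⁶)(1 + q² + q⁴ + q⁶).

13

(1 + q⁴ + q⁸ + q¹² + q¹⁶) has coefficients 1,0,0,0,1,0,0,0,1,0,0 for degrees 0…10.
(q + q² + q³ + q⁴) has coefficients 0,1,1,1,1,0,0,0,0,0,0 for degrees 0…10.
Multiplying by (1 + q² + q⁵ + q⁶) gives running coefficients 0,1,1,2,2,1,2,2,2,2,1 for degrees 0…10.
Finally multiplying by (1 + q² + q⁴ + q⁶), the product of all factors after the first has coefficients 0,1,1,3,3,4,5,6,7,7,7 for degrees 0…10.
[q¹⁰] = 1·7 + 1·5 + 1·1 = 13.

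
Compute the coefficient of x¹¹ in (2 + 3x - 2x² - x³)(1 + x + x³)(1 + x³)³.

(2 + 3x - 2x² - x³) has coefficients 2,3,-2,-1 for degrees 0…3.
(1 + x + x³) has coefficients 1,1,0,1,0,0,0,0,0,0,0,0 for degrees 0…11.
Finally multiplying by (1 + x³)³, the product of all factors after the first has coefficients 1,1,0,4,3,0,6,3,0,4,1,0 for degrees 0…11.
[x¹¹] = 2·0 + 3·1 − 2·4 − 1·0 = -5.

-5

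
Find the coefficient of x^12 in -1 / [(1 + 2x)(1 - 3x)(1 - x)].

-479389

Partial fractions give a closed form: a_n = (-4/15)·(-2)^n + (-9/10)·3^n + (1/6)·1^n.
At n = 12: a_12 = -479389.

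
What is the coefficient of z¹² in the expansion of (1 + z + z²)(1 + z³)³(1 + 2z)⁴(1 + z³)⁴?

2611

(1 + z + z²) has coefficients 1,1,1 for degrees 0…2.
(1 + z³)³ has coefficients 1,0,0,3,0,0,3,0,0,1,0,0,0 for degrees 0…12.
Multiplying by (1 + 2z)⁴ gives running coefficients 1,8,24,35,40,72,99,72,72,97,56,24,32 for degrees 0…12.
Finally multiplying by (1 + z³)⁴, the product of all factors after the first has coefficients 1,8,24,39,72,168,245,280,504,707,616,840,1155 for degrees 0…12.
[z¹²] = 1·1155 + 1·840 + 1·616 = 2611.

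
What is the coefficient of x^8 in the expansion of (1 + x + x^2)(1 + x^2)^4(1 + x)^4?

(1 + x + x^2) has coefficients 1,1,1 for degrees 0…2.
(1 + x^2)^4 has coefficients 1,0,4,0,6,0,4,0,1 for degrees 0…8.
Finally multiplying by (1 + x)^4, the product of all factors after the first has coefficients 1,4,10,20,31,40,44,40,31 for degrees 0…8.
[x^8] = 1·31 + 1·40 + 1·44 = 115.

115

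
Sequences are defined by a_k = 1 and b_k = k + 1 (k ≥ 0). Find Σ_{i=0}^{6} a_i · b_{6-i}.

Write out a_i and b_{6-i} for i = 0,…,6 and sum the products.
Σ = 1·7 + 1·6 + 1·5 + 1·4 + 1·3 + 1·2 + 1·1 = 28.

28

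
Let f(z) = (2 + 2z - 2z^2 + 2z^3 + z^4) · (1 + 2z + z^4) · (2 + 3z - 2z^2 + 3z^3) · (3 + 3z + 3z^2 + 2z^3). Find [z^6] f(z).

139

(2 + 2z - 2z^2 + 2z^3 + z^4) has coefficients 2,2,-2,2,1 for degrees 0…4.
(1 + 2z + z^4) has coefficients 1,2,0,0,1,0,0 for degrees 0…6.
Multiplying by (2 + 3z - 2z^2 + 3z^3) gives running coefficients 2,7,4,-1,8,3,-2 for degrees 0…6.
Finally multiplying by (3 + 3z + 3z^2 + 2z^3), the product of all factors after the first has coefficients 6,27,39,34,47,38,25 for degrees 0…6.
[z^6] = 2·25 + 2·38 − 2·47 + 2·34 + 1·39 = 139.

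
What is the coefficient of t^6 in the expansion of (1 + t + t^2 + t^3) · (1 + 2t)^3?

(1 + t + t^2 + t^3) has coefficients 1,1,1,1 for degrees 0…3.
(1 + 2t)^3 has coefficients 1,6,12,8,0,0,0 for degrees 0…6.
[t^6] = 1·0 + 1·0 + 1·0 + 1·8 = 8.

8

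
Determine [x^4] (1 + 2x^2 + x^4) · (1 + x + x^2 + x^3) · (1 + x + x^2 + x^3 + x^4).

(1 + 2x^2 + x^4) has coefficients 1,0,2,0,1 for degrees 0…4.
(1 + x + x^2 + x^3) has coefficients 1,1,1,1,0 for degrees 0…4.
Finally multiplying by (1 + x + x^2 + x^3 + x^4), the product of all factors after the first has coefficients 1,2,3,4,4 for degrees 0…4.
[x^4] = 1·4 + 2·3 + 1·1 = 11.

11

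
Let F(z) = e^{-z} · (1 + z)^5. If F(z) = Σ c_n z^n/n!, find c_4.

-19

The EGF product rule gives c_4 = Σ_{k_1+k_2=4} C(4; k_1,k_2) · ∏ g_i(k_i), where e^{-z} gives (-1)^k; (1+z)^5 gives the falling factorial (5)_k.
g_1(k) for k = 0…4: 1, -1, 1, -1, 1.
g_2(k) for k = 0…4: 1, 5, 20, 60, 120.
c_4 = Σ_k C(4,k)·g_1(k)·g_2(4−k) = 1·1·120 + 4·(-1)·60 + 6·1·20 + 4·(-1)·5 + 1·1·1 = 120 − 240 + 120 − 20 + 1 = -19.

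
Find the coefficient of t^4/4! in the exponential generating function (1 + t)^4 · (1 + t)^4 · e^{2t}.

5984

The EGF product rule gives c_4 = Σ_{k_1+k_2+k_3=4} C(4; k_1,k_2,k_3) · ∏ g_i(k_i), where (1+t)^4 gives the falling factorial (4)_k; (1+t)^4 gives the falling factorial (4)_k; e^{2t} gives (2)^k.
g_1(k) for k = 0…4: 1, 4, 12, 24, 24.
g_2(k) for k = 0…4: 1, 4, 12, 24, 24.
g_3(k) for k = 0…4: 1, 2, 4, 8, 16.
First combine the last two factors: h(k) = Σ_j C(k,j)·g_2(j)·g_3(k−j) for k = 0…4: 1, 6, 32, 152, 648.
c_4 = Σ_k C(4,k)·g_1(k)·h(4−k) = 1·1·648 + 4·4·152 + 6·12·32 + 4·24·6 + 1·24·1 = 648 + 2432 + 2304 + 576 + 24 = 5984.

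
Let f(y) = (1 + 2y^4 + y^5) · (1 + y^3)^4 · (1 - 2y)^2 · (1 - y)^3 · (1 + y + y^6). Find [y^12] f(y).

(1 + 2y^4 + y^5) has coefficients 1,0,0,0,2,1 for degrees 0…5.
(1 + y^3)^4 has coefficients 1,0,0,4,0,0,6,0,0,4,0,0,1 for degrees 0…12.
Multiplying by (1 - 2y)^2 gives running coefficients 1,-4,4,4,-16,16,6,-24,24,4,-16,16,1 for degrees 0…12.
Multiplying by (1 - y)^3 gives running coefficients 1,-7,19,-21,-12,72,-94,22,98,-146,68,52,-99 for degrees 0…12.
Finally multiplying by (1 + y + y^6), the product of all factors after the first has coefficients 1,-6,12,-2,-33,60,-21,-79,139,-69,-90,192,-141 for degrees 0…12.
[y^12] = 1·(-141) + 2·139 + 1·(-79) = 58.

58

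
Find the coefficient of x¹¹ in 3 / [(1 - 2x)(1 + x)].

The denominator gives the recurrence a_n = a_(n−1) + 2a_(n−2) for n ≥ 2; the numerator fixes a_0 = 3, a_1 = 3.
Iterating: 3, 3, 9, 15, 33, 63, 129, 255, 513, 1023, 2049, 4095, so a_11 = 4095.

4095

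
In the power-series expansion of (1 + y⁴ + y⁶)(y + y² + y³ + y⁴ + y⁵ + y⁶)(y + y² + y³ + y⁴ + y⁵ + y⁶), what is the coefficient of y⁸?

(1 + y⁴ + y⁶) has coefficients 1,0,0,0,1,0,1 for degrees 0…6.
(y + y² + y³ + y⁴ + y⁵ + y⁶) has coefficients 0,1,1,1,1,1,1,0,0 for degrees 0…8.
Finally multiplying by (y + y² + y³ + y⁴ + y⁵ + y⁶), the product of all factors after the first has coefficients 0,0,1,2,3,4,5,6,5 for degrees 0…8.
[y⁸] = 1·5 + 1·3 + 1·1 = 9.

9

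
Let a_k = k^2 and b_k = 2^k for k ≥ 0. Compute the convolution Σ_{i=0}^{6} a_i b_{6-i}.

Write out a_i and b_{6-i} for i = 0,…,6 and sum the products.
Σ = 0·64 + 1·32 + 4·16 + 9·8 + 16·4 + 25·2 + 36·1 = 318.

318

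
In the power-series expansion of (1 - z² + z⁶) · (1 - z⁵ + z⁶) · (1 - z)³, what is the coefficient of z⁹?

(1 - z² + z⁶) has coefficients 1,0,-1,0,0,0,1 for degrees 0…6.
(1 - z⁵ + z⁶) has coefficients 1,0,0,0,0,-1,1,0,0,0 for degrees 0…9.
Finally multiplying by (1 - z)³, the product of all factors after the first has coefficients 1,-3,3,-1,0,-1,4,-6,4,-1 for degrees 0…9.
[z⁹] = 1·(-1) − 1·(-6) + 1·(-1) = 4.

4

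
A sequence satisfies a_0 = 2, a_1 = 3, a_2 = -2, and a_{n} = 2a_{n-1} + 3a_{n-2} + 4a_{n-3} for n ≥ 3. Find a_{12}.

The ordinary generating function has denominator 1 - 2t - 3t^2 - 4t^3.
Iterating the recurrence: a_0,…,a_{12} = 2, 3, -2, 13, 32, 95, 338, 1089, 3572, 11763, 38598, 126773, 416392.

416392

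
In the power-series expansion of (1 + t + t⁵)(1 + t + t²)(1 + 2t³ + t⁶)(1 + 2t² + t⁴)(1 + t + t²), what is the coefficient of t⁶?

36

(1 + t + t⁵) has coefficients 1,1,0,0,0,1 for degrees 0…5.
(1 + t + t²) has coefficients 1,1,1,0,0,0,0 for degrees 0…6.
Multiplying by (1 + 2t³ + t⁶) gives running coefficients 1,1,1,2,2,2,1 for degrees 0…6.
Multiplying by (1 + 2t² + t⁴) gives running coefficients 1,1,3,4,5,7,6 for degrees 0…6.
Finally multiplying by (1 + t + t²), the product of all factors after the first has coefficients 1,2,5,8,12,16,18 for degrees 0…6.
[t⁶] = 1·18 + 1·16 + 1·2 = 36.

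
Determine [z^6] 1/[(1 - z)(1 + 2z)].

43

Partial fractions give a closed form: a_n = (1/3)·1^n + (2/3)·(-2)^n.
At n = 6: a_6 = 43.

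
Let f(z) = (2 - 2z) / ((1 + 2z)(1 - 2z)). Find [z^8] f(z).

The denominator gives the recurrence a_n = 4a_(n−2) for n ≥ 2; the numerator fixes a_0 = 2, a_1 = -2.
Iterating: 2, -2, 8, -8, 32, -32, 128, -128, 512, so a_8 = 512.

512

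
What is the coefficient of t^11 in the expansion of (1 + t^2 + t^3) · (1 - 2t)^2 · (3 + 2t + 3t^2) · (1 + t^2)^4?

(1 + t^2 + t^3) has coefficients 1,0,1,1 for degrees 0…3.
(1 - 2t)^2 has coefficients 1,-4,4,0,0,0,0,0,0,0,0,0 for degrees 0…11.
Multiplying by (3 + 2t + 3t^2) gives running coefficients 3,-10,7,-4,12,0,0,0,0,0,0,0 for degrees 0…11.
Finally multiplying by (1 + t^2)^4, the product of all factors after the first has coefficients 3,-10,19,-44,58,-76,102,-64,103,-26,55,-4 for degrees 0…11.
[t^11] = 1·(-4) + 1·(-26) + 1·103 = 73.

73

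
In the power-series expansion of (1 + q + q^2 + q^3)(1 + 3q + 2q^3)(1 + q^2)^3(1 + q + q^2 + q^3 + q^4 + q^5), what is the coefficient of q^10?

138

(1 + q + q^2 + q^3) has coefficients 1,1,1,1 for degrees 0…3.
(1 + 3q + 2q^3) has coefficients 1,3,0,2,0,0,0,0,0,0,0 for degrees 0…10.
Multiplying by (1 + q^2)^3 gives running coefficients 1,3,3,11,3,15,1,9,0,2,0 for degrees 0…10.
Finally multiplying by (1 + q + q^2 + q^3 + q^4 + q^5), the product of all factors after the first has coefficients 1,4,7,18,21,36,36,42,39,30,27 for degrees 0…10.
[q^10] = 1·27 + 1·30 + 1·39 + 1·42 = 138.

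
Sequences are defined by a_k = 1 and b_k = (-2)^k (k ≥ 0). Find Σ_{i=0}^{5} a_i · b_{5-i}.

Write out a_i and b_{5-i} for i = 0,…,5 and sum the products.
Σ = 1·(-32) + 1·16 + 1·(-8) + 1·4 + 1·(-2) + 1·1 = -21.

-21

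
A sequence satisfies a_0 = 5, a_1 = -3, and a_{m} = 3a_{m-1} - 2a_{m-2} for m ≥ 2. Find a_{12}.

-32755

The ordinary generating function has denominator 1 - 3y + 2y^2.
Iterating the recurrence: a_0,…,a_{12} = 5, -3, -19, -51, -115, -243, -499, -1011, -2035, -4083, -8179, -16371, -32755.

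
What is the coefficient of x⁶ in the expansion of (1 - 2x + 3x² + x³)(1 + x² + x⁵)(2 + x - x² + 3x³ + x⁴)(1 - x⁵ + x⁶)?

1

(1 - 2x + 3x² + x³) has coefficients 1,-2,3,1 for degrees 0…3.
(1 + x² + x⁵) has coefficients 1,0,1,0,0,1,0 for degrees 0…6.
Multiplying by (2 + x - x² + 3x³ + x⁴) gives running coefficients 2,1,1,4,0,5,2 for degrees 0…6.
Finally multiplying by (1 - x⁵ + x⁶), the product of all factors after the first has coefficients 2,1,1,4,0,3,3 for degrees 0…6.
[x⁶] = 1·3 − 2·3 + 3·0 + 1·4 = 1.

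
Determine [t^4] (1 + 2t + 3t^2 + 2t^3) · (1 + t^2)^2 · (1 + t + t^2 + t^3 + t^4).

(1 + 2t + 3t^2 + 2t^3) has coefficients 1,2,3,2 for degrees 0…3.
(1 + t^2)^2 has coefficients 1,0,2,0,1 for degrees 0…4.
Finally multiplying by (1 + t + t^2 + t^3 + t^4), the product of all factors after the first has coefficients 1,1,3,3,4 for degrees 0…4.
[t^4] = 1·4 + 2·3 + 3·3 + 2·1 = 21.

21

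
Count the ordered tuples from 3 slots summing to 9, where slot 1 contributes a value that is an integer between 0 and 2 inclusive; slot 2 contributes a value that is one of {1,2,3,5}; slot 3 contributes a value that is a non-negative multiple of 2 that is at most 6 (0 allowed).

6

The generating function for the choices is (1 + x + x²)·(x + x² + x³ + x⁵)·(1 + x² + x⁴ + x⁶); the count is [x⁹].
(1 + x + x²) has coefficients 1,1,1 for degrees 0…2.
(x + x² + x³ + x⁵) has coefficients 0,1,1,1,0,1,0,0,0,0 for degrees 0…9.
Finally multiplying by (1 + x² + x⁴ + x⁶), the product of all factors after the first has coefficients 0,1,1,2,1,3,1,3,1,2 for degrees 0…9.
[x⁹] = 1·2 + 1·1 + 1·3 = 6.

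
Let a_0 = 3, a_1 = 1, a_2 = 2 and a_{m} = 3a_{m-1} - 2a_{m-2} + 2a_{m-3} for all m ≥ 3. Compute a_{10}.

6816

The ordinary generating function has denominator 1 - 3z + 2z^2 - 2z^3.
Iterating the recurrence: a_0,…,a_{10} = 3, 1, 2, 10, 28, 68, 168, 424, 1072, 2704, 6816.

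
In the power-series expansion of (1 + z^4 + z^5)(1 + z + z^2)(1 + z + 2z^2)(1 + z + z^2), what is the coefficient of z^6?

(1 + z^4 + z^5) has coefficients 1,0,0,0,1,1 for degrees 0…5.
(1 + z + z^2) has coefficients 1,1,1,0,0,0,0 for degrees 0…6.
Multiplying by (1 + z + 2z^2) gives running coefficients 1,2,4,3,2,0,0 for degrees 0…6.
Finally multiplying by (1 + z + z^2), the product of all factors after the first has coefficients 1,3,7,9,9,5,2 for degrees 0…6.
[z^6] = 1·2 + 1·7 + 1·3 = 12.

12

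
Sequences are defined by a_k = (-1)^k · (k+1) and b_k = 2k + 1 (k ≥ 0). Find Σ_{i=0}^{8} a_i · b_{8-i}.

5

This is [x^8] in the product of the two ordinary generating functions.
Σ = 1·17 − 2·15 + 3·13 − 4·11 + 5·9 − 6·7 + 7·5 − 8·3 + 9·1 = 5.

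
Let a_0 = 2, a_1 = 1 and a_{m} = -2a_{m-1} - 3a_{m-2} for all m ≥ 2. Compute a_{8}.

The ordinary generating function has denominator 1 + 2x + 3x^2.
Iterating the recurrence: a_0,…,a_{8} = 2, 1, -8, 13, -2, -35, 76, -47, -134.

-134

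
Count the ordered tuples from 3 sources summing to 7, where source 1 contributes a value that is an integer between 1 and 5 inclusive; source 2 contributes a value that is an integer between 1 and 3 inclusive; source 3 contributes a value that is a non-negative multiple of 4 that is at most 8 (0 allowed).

4

The generating function for the choices is (t + t^2 + t^3 + t^4 + t^5)·(t + t^2 + t^3)·(1 + t^4 + t^8); the count is [t^7].
(t + t^2 + t^3 + t^4 + t^5) has coefficients 0,1,1,1,1,1 for degrees 0…5.
(t + t^2 + t^3) has coefficients 0,1,1,1,0,0,0,0 for degrees 0…7.
Finally multiplying by (1 + t^4 + t^8), the product of all factors after the first has coefficients 0,1,1,1,0,1,1,1 for degrees 0…7.
[t^7] = 1·1 + 1·1 + 1·0 + 1·1 + 1·1 = 4.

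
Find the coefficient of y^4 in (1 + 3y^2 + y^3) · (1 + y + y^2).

(1 + 3y^2 + y^3) has coefficients 1,0,3,1 for degrees 0…3.
(1 + y + y^2) has coefficients 1,1,1,0,0 for degrees 0…4.
[y^4] = 1·0 + 3·1 + 1·1 = 4.

4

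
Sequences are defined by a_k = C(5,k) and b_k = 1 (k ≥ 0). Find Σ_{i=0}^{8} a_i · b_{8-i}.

32

Write out a_i and b_{8-i} for i = 0,…,8 and sum the products.
Σ = 1·1 + 5·1 + 10·1 + 10·1 + 5·1 + 1·1 + 0·1 + 0·1 + 0·1 = 32.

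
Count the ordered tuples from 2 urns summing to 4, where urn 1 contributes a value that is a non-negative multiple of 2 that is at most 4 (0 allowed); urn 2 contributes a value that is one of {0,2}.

The generating function for the choices is (1 + y² + y⁴)·(1 + y²); the count is [y⁴].
(1 + y² + y⁴) has coefficients 1,0,1,0,1 for degrees 0…4.
(1 + y²) has coefficients 1,0,1,0,0 for degrees 0…4.
[y⁴] = 1·0 + 1·1 + 1·1 = 2.

2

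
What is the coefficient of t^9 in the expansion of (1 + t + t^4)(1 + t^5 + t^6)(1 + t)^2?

2

(1 + t + t^4) has coefficients 1,1,0,0,1 for degrees 0…4.
(1 + t^5 + t^6) has coefficients 1,0,0,0,0,1,1,0,0,0 for degrees 0…9.
Finally multiplying by (1 + t)^2, the product of all factors after the first has coefficients 1,2,1,0,0,1,3,3,1,0 for degrees 0…9.
[t^9] = 1·0 + 1·1 + 1·1 = 2.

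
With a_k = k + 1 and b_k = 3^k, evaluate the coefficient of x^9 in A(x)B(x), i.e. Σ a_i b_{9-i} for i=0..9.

44281

The convolution is the t^9 coefficient of A(t)B(t).
Σ = 1·19683 + 2·6561 + 3·2187 + 4·729 + 5·243 + 6·81 + 7·27 + 8·9 + 9·3 + 10·1 = 44281.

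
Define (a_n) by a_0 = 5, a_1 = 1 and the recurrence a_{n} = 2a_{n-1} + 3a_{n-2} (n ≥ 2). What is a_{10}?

The ordinary generating function has denominator 1 - 2t - 3t^2.
Iterating the recurrence: a_0,…,a_{10} = 5, 1, 17, 37, 125, 361, 1097, 3277, 9845, 29521, 88577.

88577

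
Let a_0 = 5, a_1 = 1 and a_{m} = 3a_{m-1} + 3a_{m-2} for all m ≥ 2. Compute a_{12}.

The ordinary generating function has denominator 1 - 3t - 3t^2.
Iterating the recurrence: a_0,…,a_{12} = 5, 1, 18, 57, 225, 846, 3213, 12177, 46170, 175041, 663633, 2516022, 9538965.

9538965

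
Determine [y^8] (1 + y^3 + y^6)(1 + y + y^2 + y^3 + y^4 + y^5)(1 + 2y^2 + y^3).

8

(1 + y^3 + y^6) has coefficients 1,0,0,1,0,0,1 for degrees 0…6.
(1 + y + y^2 + y^3 + y^4 + y^5) has coefficients 1,1,1,1,1,1,0,0,0 for degrees 0…8.
Finally multiplying by (1 + 2y^2 + y^3), the product of all factors after the first has coefficients 1,1,3,4,4,4,3,3,1 for degrees 0…8.
[y^8] = 1·1 + 1·4 + 1·3 = 8.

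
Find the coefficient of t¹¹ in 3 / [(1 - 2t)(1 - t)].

12285

The denominator gives the recurrence a_n = 3a_(n−1) − 2a_(n−2) for n ≥ 2; the numerator fixes a_0 = 3, a_1 = 9.
Iterating: 3, 9, 21, 45, 93, 189, 381, 765, 1533, 3069, 6141, 12285, so a_11 = 12285.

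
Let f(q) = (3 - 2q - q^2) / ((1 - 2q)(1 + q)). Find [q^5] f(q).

The denominator gives the recurrence a_n = a_(n−1) + 2a_(n−2) for n ≥ 3; the numerator fixes a_0 = 3, a_1 = 1, a_2 = 6.
Iterating: 3, 1, 6, 8, 20, 36, so a_5 = 36.

36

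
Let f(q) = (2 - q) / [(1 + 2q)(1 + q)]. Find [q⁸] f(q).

1277

Partial fractions give a closed form: a_n = (5)·(-2)^n + (-3)·(-1)^n.
At n = 8: a_8 = 1277.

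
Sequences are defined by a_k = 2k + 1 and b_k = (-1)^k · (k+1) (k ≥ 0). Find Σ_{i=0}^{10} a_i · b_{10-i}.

The convolution is the t^10 coefficient of A(t)B(t).
Σ = 1·11 + 3·(-10) + 5·9 + 7·(-8) + 9·7 + 11·(-6) + 13·5 + 15·(-4) + 17·3 + 19·(-2) + 21·1 = 6.

6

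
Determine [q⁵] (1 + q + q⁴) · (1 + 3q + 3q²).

(1 + q + q⁴) has coefficients 1,1,0,0,1 for degrees 0…4.
(1 + 3q + 3q²) has coefficients 1,3,3,0,0,0 for degrees 0…5.
[q⁵] = 1·0 + 1·0 + 1·3 = 3.

3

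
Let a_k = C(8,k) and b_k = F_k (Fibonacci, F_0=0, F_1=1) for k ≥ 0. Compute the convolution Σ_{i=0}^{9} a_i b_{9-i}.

1597

The convolution is the x^9 coefficient of A(x)B(x).
Σ = 1·34 + 8·21 + 28·13 + 56·8 + 70·5 + 56·3 + 28·2 + 8·1 + 1·1 + 0·0 = 1597.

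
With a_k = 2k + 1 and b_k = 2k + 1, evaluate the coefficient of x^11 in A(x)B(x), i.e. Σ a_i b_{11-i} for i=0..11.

1156

Write out a_i and b_{11-i} for i = 0,…,11 and sum the products.
Σ = 1·23 + 3·21 + 5·19 + 7·17 + 9·15 + 11·13 + 13·11 + 15·9 + 17·7 + 19·5 + 21·3 + 23·1 = 1156.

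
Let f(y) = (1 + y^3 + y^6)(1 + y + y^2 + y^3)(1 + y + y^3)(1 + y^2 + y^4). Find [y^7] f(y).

11

(1 + y^3 + y^6) has coefficients 1,0,0,1,0,0,1 for degrees 0…6.
(1 + y + y^2 + y^3) has coefficients 1,1,1,1,0,0,0,0 for degrees 0…7.
Multiplying by (1 + y + y^3) gives running coefficients 1,2,2,3,2,1,1,0 for degrees 0…7.
Finally multiplying by (1 + y^2 + y^4), the product of all factors after the first has coefficients 1,2,3,5,5,6,5,4 for degrees 0…7.
[y^7] = 1·4 + 1·5 + 1·2 = 11.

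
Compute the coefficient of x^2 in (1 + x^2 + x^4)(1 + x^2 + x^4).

(1 + x^2 + x^4) has coefficients 1,0,1 for degrees 0…2.
(1 + x^2 + x^4) has coefficients 1,0,1 for degrees 0…2.
[x^2] = 1·1 + 1·1 = 2.

2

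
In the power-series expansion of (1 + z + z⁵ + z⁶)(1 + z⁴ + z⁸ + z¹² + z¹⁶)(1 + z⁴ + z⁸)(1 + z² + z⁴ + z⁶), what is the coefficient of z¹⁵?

(1 + z + z⁵ + z⁶) has coefficients 1,1,0,0,0,1,1 for degrees 0…6.
(1 + z⁴ + z⁸ + z¹² + z¹⁶) has coefficients 1,0,0,0,1,0,0,0,1,0,0,0,1,0,0,0 for degrees 0…15.
Multiplying by (1 + z⁴ + z⁸) gives running coefficients 1,0,0,0,2,0,0,0,3,0,0,0,3,0,0,0 for degrees 0…15.
Finally multiplying by (1 + z² + z⁴ + z⁶), the product of all factors after the first has coefficients 1,0,1,0,3,0,3,0,5,0,5,0,6,0,6,0 for degrees 0…15.
[z¹⁵] = 1·0 + 1·6 + 1·5 + 1·0 = 11.

11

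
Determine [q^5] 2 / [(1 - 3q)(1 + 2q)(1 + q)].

168

Partial fractions give a closed form: a_n = (9/10)·3^n + (8/5)·(-2)^n + (-1/2)·(-1)^n.
At n = 5: a_5 = 168.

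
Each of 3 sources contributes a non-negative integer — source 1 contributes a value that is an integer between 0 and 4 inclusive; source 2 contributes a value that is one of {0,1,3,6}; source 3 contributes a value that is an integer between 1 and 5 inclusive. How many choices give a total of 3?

The generating function for the choices is (1 + y + y² + y³ + y⁴)·(1 + y + y³ + y⁶)·(y + y² + y³ + y⁴ + y⁵); the count is [y³].
(1 + y + y² + y³ + y⁴) has coefficients 1,1,1,1 for degrees 0…3.
(1 + y + y³ + y⁶) has coefficients 1,1,0,1 for degrees 0…3.
Finally multiplying by (y + y² + y³ + y⁴ + y⁵), the product of all factors after the first has coefficients 0,1,2,2 for degrees 0…3.
[y³] = 1·2 + 1·2 + 1·1 + 1·0 = 5.

5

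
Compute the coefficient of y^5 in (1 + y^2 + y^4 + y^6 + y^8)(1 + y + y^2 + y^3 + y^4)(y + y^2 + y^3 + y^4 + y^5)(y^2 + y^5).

(1 + y^2 + y^4 + y^6 + y^8) has coefficients 1,0,1,0,1,0 for degrees 0…5.
(1 + y + y^2 + y^3 + y^4) has coefficients 1,1,1,1,1,0 for degrees 0…5.
Multiplying by (y + y^2 + y^3 + y^4 + y^5) gives running coefficients 0,1,2,3,4,5 for degrees 0…5.
Finally multiplying by (y^2 + y^5), the product of all factors after the first has coefficients 0,0,0,1,2,3 for degrees 0…5.
[y^5] = 1·3 + 1·1 + 1·0 = 4.

4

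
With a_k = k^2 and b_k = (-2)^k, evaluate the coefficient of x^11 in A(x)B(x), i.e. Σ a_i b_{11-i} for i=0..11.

This is [x^11] in the product of the two ordinary generating functions.
Σ = 0·(-2048) + 1·1024 + 4·(-512) + 9·256 + 16·(-128) + 25·64 + 36·(-32) + 49·16 + 64·(-8) + 81·4 + 100·(-2) + 121·1 = 197.

197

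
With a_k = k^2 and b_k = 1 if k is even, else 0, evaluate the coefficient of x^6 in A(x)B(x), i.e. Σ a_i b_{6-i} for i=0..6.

56

The convolution is the x^6 coefficient of A(x)B(x).
Σ = 0·1 + 1·0 + 4·1 + 9·0 + 16·1 + 25·0 + 36·1 = 56.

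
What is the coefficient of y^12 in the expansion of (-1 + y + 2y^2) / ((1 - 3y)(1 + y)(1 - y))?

The denominator gives the recurrence a_n = 3a_(n−1) + a_(n−2) − 3a_(n−3) for n ≥ 3; the numerator fixes a_0 = -1, a_1 = -2, a_2 = -5.
Iterating: -1, -2, -5, -14, -41, -122, -365, -1094, -3281, -9842, -29525, -88574, -265721, so a_12 = -265721.

-265721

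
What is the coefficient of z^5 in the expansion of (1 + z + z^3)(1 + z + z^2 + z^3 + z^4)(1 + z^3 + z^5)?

(1 + z + z^3) has coefficients 1,1,0,1 for degrees 0…3.
(1 + z + z^2 + z^3 + z^4) has coefficients 1,1,1,1,1,0 for degrees 0…5.
Finally multiplying by (1 + z^3 + z^5), the product of all factors after the first has coefficients 1,1,1,2,2,2 for degrees 0…5.
[z^5] = 1·2 + 1·2 + 1·1 = 5.

5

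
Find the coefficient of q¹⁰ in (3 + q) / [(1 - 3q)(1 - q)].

Partial fractions give a closed form: a_n = (5)·3^n + (-2)·1^n.
At n = 10: a_10 = 295243.

295243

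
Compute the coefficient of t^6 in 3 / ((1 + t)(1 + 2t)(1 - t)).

Partial fractions give a closed form: a_n = (-3/2)·(-1)^n + (4)·(-2)^n + (1/2)·1^n.
At n = 6: a_6 = 255.

255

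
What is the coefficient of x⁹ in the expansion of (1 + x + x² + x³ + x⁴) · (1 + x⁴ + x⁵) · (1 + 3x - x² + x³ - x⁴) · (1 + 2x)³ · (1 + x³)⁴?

1157

(1 + x + x² + x³ + x⁴) has coefficients 1,1,1,1,1 for degrees 0…4.
(1 + x⁴ + x⁵) has coefficients 1,0,0,0,1,1,0,0,0,0 for degrees 0…9.
Multiplying by (1 + 3x - x² + x³ - x⁴) gives running coefficients 1,3,-1,1,0,4,2,0,0,-1 for degrees 0…9.
Multiplying by (1 + 2x)³ gives running coefficients 1,9,29,39,18,8,34,60,56,15 for degrees 0…9.
Finally multiplying by (1 + x³)⁴, the product of all factors after the first has coefficients 1,9,29,43,54,124,196,186,262,389 for degrees 0…9.
[x⁹] = 1·389 + 1·262 + 1·186 + 1·196 + 1·124 = 1157.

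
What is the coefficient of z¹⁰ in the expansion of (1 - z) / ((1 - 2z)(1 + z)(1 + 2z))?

1706

Partial fractions give a closed form: a_n = (1/6)·2^n + (-2/3)·(-1)^n + (3/2)·(-2)^n.
At n = 10: a_10 = 1706.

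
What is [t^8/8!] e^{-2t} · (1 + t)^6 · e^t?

The EGF product rule gives c_8 = Σ_{k_1+k_2+k_3=8} C(8; k_1,k_2,k_3) · ∏ g_i(k_i), where e^{-2t} gives (-2)^k; (1+t)^6 gives the falling factorial (6)_k; e^t gives (1)^k.
g_1(k) for k = 0…8: 1, -2, 4, -8, 16, -32, 64, -128, 256.
g_2(k) for k = 0…8: 1, 6, 30, 120, 360, 720, 720, 0, 0.
g_3(k) for k = 0…8: 1, 1, 1, 1, 1, 1, 1, 1, 1.
First combine the last two factors: h(k) = Σ_j C(k,j)·g_2(j)·g_3(k−j) for k = 0…8: 1, 7, 43, 229, 1045, 4051, 13327, 37633, 93289.
c_8 = Σ_k C(8,k)·g_1(k)·h(8−k) = 1·1·93289 + 8·(-2)·37633 + 28·4·13327 + 56·(-8)·4051 + 70·16·1045 + 56·(-32)·229 + 28·64·43 + 8·(-128)·7 + 1·256·1 = 93289 − 602128 + 1492624 − 1814848 + 1170400 − 410368 + 77056 − 7168 + 256 = -887.

-887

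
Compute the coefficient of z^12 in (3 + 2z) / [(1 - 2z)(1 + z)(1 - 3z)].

4362543

Partial fractions give a closed form: a_n = (-16/3)·2^n + (1/12)·(-1)^n + (33/4)·3^n.
At n = 12: a_12 = 4362543.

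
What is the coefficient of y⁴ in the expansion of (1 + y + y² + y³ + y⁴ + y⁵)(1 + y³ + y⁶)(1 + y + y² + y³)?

6

(1 + y + y² + y³ + y⁴ + y⁵) has coefficients 1,1,1,1,1 for degrees 0…4.
(1 + y³ + y⁶) has coefficients 1,0,0,1,0 for degrees 0…4.
Finally multiplying by (1 + y + y² + y³), the product of all factors after the first has coefficients 1,1,1,2,1 for degrees 0…4.
[y⁴] = 1·1 + 1·2 + 1·1 + 1·1 + 1·1 = 6.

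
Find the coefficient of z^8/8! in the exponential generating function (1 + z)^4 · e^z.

The EGF product rule gives c_8 = Σ_{k_1+k_2=8} C(8; k_1,k_2) · ∏ g_i(k_i), where (1+z)^4 gives the falling factorial (4)_k; e^z gives (1)^k.
g_1(k) for k = 0…8: 1, 4, 12, 24, 24, 0, 0, 0, 0.
g_2(k) for k = 0…8: 1, 1, 1, 1, 1, 1, 1, 1, 1.
c_8 = Σ_k C(8,k)·g_1(k)·g_2(8−k) = 1·1·1 + 8·4·1 + 28·12·1 + 56·24·1 + 70·24·1 = 1 + 32 + 336 + 1344 + 1680 = 3393.

3393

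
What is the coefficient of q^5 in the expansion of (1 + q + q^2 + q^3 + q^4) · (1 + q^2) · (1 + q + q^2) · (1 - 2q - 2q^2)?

(1 + q + q^2 + q^3 + q^4) has coefficients 1,1,1,1,1 for degrees 0…4.
(1 + q^2) has coefficients 1,0,1,0,0,0 for degrees 0…5.
Multiplying by (1 + q + q^2) gives running coefficients 1,1,2,1,1,0 for degrees 0…5.
Finally multiplying by (1 - 2q - 2q^2), the product of all factors after the first has coefficients 1,-1,-2,-5,-5,-4 for degrees 0…5.
[q^5] = 1·(-4) + 1·(-5) + 1·(-5) + 1·(-2) + 1·(-1) = -17.

-17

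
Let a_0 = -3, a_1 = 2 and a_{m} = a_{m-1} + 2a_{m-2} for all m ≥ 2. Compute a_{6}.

-24

The ordinary generating function has denominator 1 - x - 2x^2.
Iterating the recurrence: a_0,…,a_{6} = -3, 2, -4, 0, -8, -8, -24.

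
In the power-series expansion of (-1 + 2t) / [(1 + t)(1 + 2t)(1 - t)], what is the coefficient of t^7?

340

The denominator gives the recurrence a_n = −2a_(n−1) + a_(n−2) + 2a_(n−3) for n ≥ 3; the numerator fixes a_0 = -1, a_1 = 4, a_2 = -9.
Iterating: -1, 4, -9, 20, -41, 84, -169, 340, so a_7 = 340.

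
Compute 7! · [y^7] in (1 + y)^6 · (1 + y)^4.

The EGF product rule gives c_7 = Σ_{k_1+k_2=7} C(7; k_1,k_2) · ∏ g_i(k_i), where (1+y)^6 gives the falling factorial (6)_k; (1+y)^4 gives the falling factorial (4)_k.
g_1(k) for k = 0…7: 1, 6, 30, 120, 360, 720, 720, 0.
g_2(k) for k = 0…7: 1, 4, 12, 24, 24, 0, 0, 0.
c_7 = Σ_k C(7,k)·g_1(k)·g_2(7−k) = 35·120·24 + 35·360·24 + 21·720·12 + 7·720·4 = 100800 + 302400 + 181440 + 20160 = 604800.

604800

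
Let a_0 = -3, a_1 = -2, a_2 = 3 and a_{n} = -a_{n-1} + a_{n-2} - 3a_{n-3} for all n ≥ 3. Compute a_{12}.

1061

The ordinary generating function has denominator 1 + x - x^2 + 3x^3.
Iterating the recurrence: a_0,…,a_{12} = -3, -2, 3, 4, 5, -10, 3, -28, 61, -98, 243, -524, 1061.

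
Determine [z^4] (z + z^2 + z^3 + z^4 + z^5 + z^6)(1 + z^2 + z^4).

2

(z + z^2 + z^3 + z^4 + z^5 + z^6) has coefficients 0,1,1,1,1 for degrees 0…4.
(1 + z^2 + z^4) has coefficients 1,0,1,0,1 for degrees 0…4.
[z^4] = 1·0 + 1·1 + 1·0 + 1·1 = 2.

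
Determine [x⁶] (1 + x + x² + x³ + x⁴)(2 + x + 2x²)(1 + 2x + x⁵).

11

(1 + x + x² + x³ + x⁴) has coefficients 1,1,1,1,1 for degrees 0…4.
(2 + x + 2x²) has coefficients 2,1,2,0,0,0,0 for degrees 0…6.
Finally multiplying by (1 + 2x + x⁵), the product of all factors after the first has coefficients 2,5,4,4,0,2,1 for degrees 0…6.
[x⁶] = 1·1 + 1·2 + 1·0 + 1·4 + 1·4 = 11.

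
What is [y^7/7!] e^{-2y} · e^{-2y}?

-16384

The EGF product rule gives c_7 = Σ_{k_1+k_2=7} C(7; k_1,k_2) · ∏ g_i(k_i), where e^{-2y} gives (-2)^k; e^{-2y} gives (-2)^k.
g_1(k) for k = 0…7: 1, -2, 4, -8, 16, -32, 64, -128.
g_2(k) for k = 0…7: 1, -2, 4, -8, 16, -32, 64, -128.
c_7 = Σ_k C(7,k)·g_1(k)·g_2(7−k) = 1·1·(-128) + 7·(-2)·64 + 21·4·(-32) + 35·(-8)·16 + 35·16·(-8) + 21·(-32)·4 + 7·64·(-2) + 1·(-128)·1 = −128 − 896 − 2688 − 4480 − 4480 − 2688 − 896 − 128 = -16384.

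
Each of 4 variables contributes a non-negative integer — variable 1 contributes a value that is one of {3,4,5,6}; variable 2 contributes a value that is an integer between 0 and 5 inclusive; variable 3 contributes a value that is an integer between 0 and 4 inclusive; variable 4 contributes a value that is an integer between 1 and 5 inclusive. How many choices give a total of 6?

10

The generating function for the choices is (q^3 + q^4 + q^5 + q^6)·(1 + q + q^2 + q^3 + q^4 + q^5)·(1 + q + q^2 + q^3 + q^4)·(q + q^2 + q^3 + q^4 + q^5); the count is [q^6].
(q^3 + q^4 + q^5 + q^6) has coefficients 0,0,0,1,1,1,1 for degrees 0…6.
(1 + q + q^2 + q^3 + q^4 + q^5) has coefficients 1,1,1,1,1,1,0 for degrees 0…6.
Multiplying by (1 + q + q^2 + q^3 + q^4) gives running coefficients 1,2,3,4,5,5,4 for degrees 0…6.
Finally multiplying by (q + q^2 + q^3 + q^4 + q^5), the product of all factors after the first has coefficients 0,1,3,6,10,15,19 for degrees 0…6.
[q^6] = 1·6 + 1·3 + 1·1 + 1·0 = 10.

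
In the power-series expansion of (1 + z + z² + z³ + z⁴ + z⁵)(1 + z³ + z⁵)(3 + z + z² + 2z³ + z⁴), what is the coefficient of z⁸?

(1 + z + z² + z³ + z⁴ + z⁵) has coefficients 1,1,1,1,1,1 for degrees 0…5.
(1 + z³ + z⁵) has coefficients 1,0,0,1,0,1,0,0,0 for degrees 0…8.
Finally multiplying by (3 + z + z² + 2z³ + z⁴), the product of all factors after the first has coefficients 3,1,1,5,2,4,3,2,2 for degrees 0…8.
[z⁸] = 1·2 + 1·2 + 1·3 + 1·4 + 1·2 + 1·5 = 18.

18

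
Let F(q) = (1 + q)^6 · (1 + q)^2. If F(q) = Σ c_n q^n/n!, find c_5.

The EGF product rule gives c_5 = Σ_{k_1+k_2=5} C(5; k_1,k_2) · ∏ g_i(k_i), where (1+q)^6 gives the falling factorial (6)_k; (1+q)^2 gives the falling factorial (2)_k.
g_1(k) for k = 0…5: 1, 6, 30, 120, 360, 720.
g_2(k) for k = 0…5: 1, 2, 2, 0, 0, 0.
c_5 = Σ_k C(5,k)·g_1(k)·g_2(5−k) = 10·120·2 + 5·360·2 + 1·720·1 = 2400 + 3600 + 720 = 6720.

6720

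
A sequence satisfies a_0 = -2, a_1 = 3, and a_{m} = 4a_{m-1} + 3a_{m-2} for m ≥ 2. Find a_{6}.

3246

The ordinary generating function has denominator 1 - 4x - 3x^2.
Iterating the recurrence: a_0,…,a_{6} = -2, 3, 6, 33, 150, 699, 3246.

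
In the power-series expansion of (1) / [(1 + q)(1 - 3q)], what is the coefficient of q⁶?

547

The denominator gives the recurrence a_n = 2a_(n−1) + 3a_(n−2) for n ≥ 3; the numerator fixes a_0 = 1, a_1 = 2, a_2 = 7.
Iterating: 1, 2, 7, 20, 61, 182, 547, so a_6 = 547.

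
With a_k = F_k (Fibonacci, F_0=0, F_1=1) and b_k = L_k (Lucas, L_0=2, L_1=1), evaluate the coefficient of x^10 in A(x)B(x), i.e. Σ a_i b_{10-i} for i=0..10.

605

The convolution is the t^10 coefficient of A(t)B(t).
Σ = 0·123 + 1·76 + 1·47 + 2·29 + 3·18 + 5·11 + 8·7 + 13·4 + 21·3 + 34·1 + 55·2 = 605.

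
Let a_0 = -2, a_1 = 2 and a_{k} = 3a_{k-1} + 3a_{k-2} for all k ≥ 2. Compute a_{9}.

14742

The ordinary generating function has denominator 1 - 3t - 3t^2.
Iterating the recurrence: a_0,…,a_{9} = -2, 2, 0, 6, 18, 72, 270, 1026, 3888, 14742.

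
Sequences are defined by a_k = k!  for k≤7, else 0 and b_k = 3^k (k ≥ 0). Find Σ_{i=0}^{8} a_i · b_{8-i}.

This is [x^8] in the product of the two ordinary generating functions.
Σ = 1·6561 + 1·2187 + 2·729 + 6·243 + 24·81 + 120·27 + 720·9 + 5040·3 + 0·1 = 38448.

38448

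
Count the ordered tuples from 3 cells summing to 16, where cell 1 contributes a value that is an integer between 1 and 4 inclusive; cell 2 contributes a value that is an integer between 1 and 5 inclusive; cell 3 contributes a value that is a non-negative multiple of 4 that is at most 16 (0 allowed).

The generating function for the choices is (y + y^2 + y^3 + y^4)·(y + y^2 + y^3 + y^4 + y^5)·(1 + y^4 + y^8 + y^12 + y^16); the count is [y^16].
(y + y^2 + y^3 + y^4) has coefficients 0,1,1,1,1 for degrees 0…4.
(y + y^2 + y^3 + y^4 + y^5) has coefficients 0,1,1,1,1,1,0,0,0,0,0,0,0,0,0,0,0 for degrees 0…16.
Finally multiplying by (1 + y^4 + y^8 + y^12 + y^16), the product of all factors after the first has coefficients 0,1,1,1,1,2,1,1,1,2,1,1,1,2,1,1,1 for degrees 0…16.
[y^16] = 1·1 + 1·1 + 1·2 + 1·1 = 5.

5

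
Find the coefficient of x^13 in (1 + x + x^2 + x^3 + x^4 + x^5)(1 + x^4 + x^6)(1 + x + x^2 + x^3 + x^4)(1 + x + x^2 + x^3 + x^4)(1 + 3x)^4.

11569

(1 + x + x^2 + x^3 + x^4 + x^5) has coefficients 1,1,1,1,1,1 for degrees 0…5.
(1 + x^4 + x^6) has coefficients 1,0,0,0,1,0,1,0,0,0,0,0,0,0 for degrees 0…13.
Multiplying by (1 + x + x^2 + x^3 + x^4) gives running coefficients 1,1,1,1,2,1,2,2,2,1,1,0,0,0 for degrees 0…13.
Multiplying by (1 + x + x^2 + x^3 + x^4) gives running coefficients 1,2,3,4,6,6,7,8,9,8,8,6,4,2 for degrees 0…13.
Finally multiplying by (1 + 3x)^4, the product of all factors after the first has coefficients 1,14,81,256,513,780,1078,1388,1617,1790,2021,2154,2101,1886 for degrees 0…13.
[x^13] = 1·1886 + 1·2101 + 1·2154 + 1·2021 + 1·1790 + 1·1617 = 11569.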